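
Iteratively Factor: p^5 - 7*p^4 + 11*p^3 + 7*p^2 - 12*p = (p - 4)*(p^4 - 3*p^3 - p^2 + 3*p) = (p - 4)*(p + 1)*(p^3 - 4*p^2 + 3*p) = (p - 4)*(p - 1)*(p + 1)*(p^2 - 3*p) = (p - 4)*(p - 3)*(p - 1)*(p + 1)*(p)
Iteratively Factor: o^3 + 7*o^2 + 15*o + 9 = (o + 3)*(o^2 + 4*o + 3) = (o + 1)*(o + 3)*(o + 3)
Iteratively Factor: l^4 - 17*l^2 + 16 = (l + 1)*(l^3 - l^2 - 16*l + 16) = (l - 1)*(l + 1)*(l^2 - 16) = (l - 4)*(l - 1)*(l + 1)*(l + 4)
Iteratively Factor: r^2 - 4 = (r - 2)*(r + 2)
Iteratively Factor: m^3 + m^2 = (m)*(m^2 + m) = m*(m + 1)*(m)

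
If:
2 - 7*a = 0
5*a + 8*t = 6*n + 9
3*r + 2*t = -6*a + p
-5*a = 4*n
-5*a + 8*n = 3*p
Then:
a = 2/7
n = -5/14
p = -10/7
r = -3/2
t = 19/28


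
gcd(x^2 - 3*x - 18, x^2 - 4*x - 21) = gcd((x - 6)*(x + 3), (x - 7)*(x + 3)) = x + 3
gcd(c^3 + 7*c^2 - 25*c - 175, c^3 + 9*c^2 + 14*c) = c + 7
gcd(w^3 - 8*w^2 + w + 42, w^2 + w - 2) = w + 2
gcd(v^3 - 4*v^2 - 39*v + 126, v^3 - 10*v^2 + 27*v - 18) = v - 3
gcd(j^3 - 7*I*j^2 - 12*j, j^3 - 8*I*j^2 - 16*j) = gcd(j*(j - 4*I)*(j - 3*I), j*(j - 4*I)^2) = j^2 - 4*I*j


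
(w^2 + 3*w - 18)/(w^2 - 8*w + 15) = (w + 6)/(w - 5)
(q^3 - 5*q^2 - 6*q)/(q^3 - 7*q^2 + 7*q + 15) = q*(q - 6)/(q^2 - 8*q + 15)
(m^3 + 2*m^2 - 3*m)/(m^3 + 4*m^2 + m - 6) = m/(m + 2)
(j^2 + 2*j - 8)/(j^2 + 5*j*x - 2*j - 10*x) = (j + 4)/(j + 5*x)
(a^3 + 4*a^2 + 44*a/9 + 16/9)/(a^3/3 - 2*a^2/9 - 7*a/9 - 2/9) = (9*a^3 + 36*a^2 + 44*a + 16)/(3*a^3 - 2*a^2 - 7*a - 2)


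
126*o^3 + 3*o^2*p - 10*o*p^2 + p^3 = (-7*o + p)*(-6*o + p)*(3*o + p)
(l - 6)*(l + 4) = l^2 - 2*l - 24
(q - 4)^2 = q^2 - 8*q + 16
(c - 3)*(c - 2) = c^2 - 5*c + 6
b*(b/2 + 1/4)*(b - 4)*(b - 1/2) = b^4/2 - 2*b^3 - b^2/8 + b/2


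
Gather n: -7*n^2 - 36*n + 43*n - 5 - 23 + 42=-7*n^2 + 7*n + 14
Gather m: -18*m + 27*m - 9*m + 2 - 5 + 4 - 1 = 0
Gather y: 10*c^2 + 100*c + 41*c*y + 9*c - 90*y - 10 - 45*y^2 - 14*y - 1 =10*c^2 + 109*c - 45*y^2 + y*(41*c - 104) - 11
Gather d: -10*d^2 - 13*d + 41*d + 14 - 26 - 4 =-10*d^2 + 28*d - 16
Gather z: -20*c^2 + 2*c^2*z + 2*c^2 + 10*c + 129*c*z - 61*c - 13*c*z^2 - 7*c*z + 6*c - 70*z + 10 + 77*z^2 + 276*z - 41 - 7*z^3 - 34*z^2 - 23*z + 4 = -18*c^2 - 45*c - 7*z^3 + z^2*(43 - 13*c) + z*(2*c^2 + 122*c + 183) - 27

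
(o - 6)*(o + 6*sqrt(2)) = o^2 - 6*o + 6*sqrt(2)*o - 36*sqrt(2)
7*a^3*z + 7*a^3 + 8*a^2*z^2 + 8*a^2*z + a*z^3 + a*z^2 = (a + z)*(7*a + z)*(a*z + a)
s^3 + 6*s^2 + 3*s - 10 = (s - 1)*(s + 2)*(s + 5)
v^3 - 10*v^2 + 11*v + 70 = (v - 7)*(v - 5)*(v + 2)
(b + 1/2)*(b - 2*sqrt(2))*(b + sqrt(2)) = b^3 - sqrt(2)*b^2 + b^2/2 - 4*b - sqrt(2)*b/2 - 2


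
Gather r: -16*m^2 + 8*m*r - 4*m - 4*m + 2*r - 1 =-16*m^2 - 8*m + r*(8*m + 2) - 1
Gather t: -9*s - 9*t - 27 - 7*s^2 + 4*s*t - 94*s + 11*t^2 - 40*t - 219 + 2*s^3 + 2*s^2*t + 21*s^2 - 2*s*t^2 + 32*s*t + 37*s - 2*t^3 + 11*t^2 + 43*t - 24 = 2*s^3 + 14*s^2 - 66*s - 2*t^3 + t^2*(22 - 2*s) + t*(2*s^2 + 36*s - 6) - 270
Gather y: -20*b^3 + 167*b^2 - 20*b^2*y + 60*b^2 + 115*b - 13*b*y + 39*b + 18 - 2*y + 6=-20*b^3 + 227*b^2 + 154*b + y*(-20*b^2 - 13*b - 2) + 24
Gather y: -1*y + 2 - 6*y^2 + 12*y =-6*y^2 + 11*y + 2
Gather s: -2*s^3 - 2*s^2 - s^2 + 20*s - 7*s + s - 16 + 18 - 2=-2*s^3 - 3*s^2 + 14*s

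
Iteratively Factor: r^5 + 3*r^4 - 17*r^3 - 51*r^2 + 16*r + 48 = (r + 4)*(r^4 - r^3 - 13*r^2 + r + 12) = (r + 1)*(r + 4)*(r^3 - 2*r^2 - 11*r + 12) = (r + 1)*(r + 3)*(r + 4)*(r^2 - 5*r + 4) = (r - 1)*(r + 1)*(r + 3)*(r + 4)*(r - 4)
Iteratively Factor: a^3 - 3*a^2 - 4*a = (a)*(a^2 - 3*a - 4) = a*(a + 1)*(a - 4)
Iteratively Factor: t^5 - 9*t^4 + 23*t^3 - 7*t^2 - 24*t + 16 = (t - 4)*(t^4 - 5*t^3 + 3*t^2 + 5*t - 4) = (t - 4)*(t + 1)*(t^3 - 6*t^2 + 9*t - 4) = (t - 4)*(t - 1)*(t + 1)*(t^2 - 5*t + 4) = (t - 4)^2*(t - 1)*(t + 1)*(t - 1)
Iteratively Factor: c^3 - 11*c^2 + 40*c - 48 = (c - 4)*(c^2 - 7*c + 12) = (c - 4)*(c - 3)*(c - 4)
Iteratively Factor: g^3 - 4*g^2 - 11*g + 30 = (g - 2)*(g^2 - 2*g - 15) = (g - 2)*(g + 3)*(g - 5)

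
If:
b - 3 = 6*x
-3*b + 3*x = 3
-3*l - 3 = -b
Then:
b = -9/5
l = -8/5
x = -4/5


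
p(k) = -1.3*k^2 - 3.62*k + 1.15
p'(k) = -2.6*k - 3.62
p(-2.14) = 2.94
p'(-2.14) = 1.94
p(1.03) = -3.96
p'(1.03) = -6.30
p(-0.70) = 3.05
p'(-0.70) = -1.80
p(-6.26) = -27.13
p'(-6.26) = 12.66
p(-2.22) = 2.78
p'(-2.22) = 2.15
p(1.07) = -4.21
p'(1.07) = -6.40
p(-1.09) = 3.55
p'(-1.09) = -0.79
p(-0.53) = 2.70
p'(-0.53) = -2.24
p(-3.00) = 0.31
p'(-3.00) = 4.18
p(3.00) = -21.41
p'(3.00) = -11.42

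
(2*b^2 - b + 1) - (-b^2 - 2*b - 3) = 3*b^2 + b + 4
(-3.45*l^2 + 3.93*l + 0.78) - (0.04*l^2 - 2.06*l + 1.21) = -3.49*l^2 + 5.99*l - 0.43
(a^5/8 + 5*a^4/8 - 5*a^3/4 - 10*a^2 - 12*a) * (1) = a^5/8 + 5*a^4/8 - 5*a^3/4 - 10*a^2 - 12*a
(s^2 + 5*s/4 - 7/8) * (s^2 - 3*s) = s^4 - 7*s^3/4 - 37*s^2/8 + 21*s/8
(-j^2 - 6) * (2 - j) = j^3 - 2*j^2 + 6*j - 12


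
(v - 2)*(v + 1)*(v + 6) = v^3 + 5*v^2 - 8*v - 12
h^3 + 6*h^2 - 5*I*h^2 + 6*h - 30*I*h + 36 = (h + 6)*(h - 6*I)*(h + I)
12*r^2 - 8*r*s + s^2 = (-6*r + s)*(-2*r + s)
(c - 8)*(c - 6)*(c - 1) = c^3 - 15*c^2 + 62*c - 48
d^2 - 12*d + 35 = (d - 7)*(d - 5)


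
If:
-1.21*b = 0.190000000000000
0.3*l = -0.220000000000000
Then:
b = -0.16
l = -0.73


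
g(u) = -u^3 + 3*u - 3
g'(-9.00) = -240.00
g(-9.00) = 699.00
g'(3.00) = -24.00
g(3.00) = -21.00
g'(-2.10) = -10.23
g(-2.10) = -0.04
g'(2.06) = -9.73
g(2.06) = -5.56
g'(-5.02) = -72.60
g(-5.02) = 108.45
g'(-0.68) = 1.61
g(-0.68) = -4.73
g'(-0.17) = 2.91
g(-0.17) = -3.51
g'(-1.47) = -3.48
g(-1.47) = -4.23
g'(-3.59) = -35.66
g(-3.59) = 32.50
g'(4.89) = -68.74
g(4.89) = -105.26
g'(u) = 3 - 3*u^2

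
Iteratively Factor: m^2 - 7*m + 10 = (m - 2)*(m - 5)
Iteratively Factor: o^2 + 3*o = (o)*(o + 3)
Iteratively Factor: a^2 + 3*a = (a)*(a + 3)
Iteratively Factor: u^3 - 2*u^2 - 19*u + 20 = (u + 4)*(u^2 - 6*u + 5) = (u - 5)*(u + 4)*(u - 1)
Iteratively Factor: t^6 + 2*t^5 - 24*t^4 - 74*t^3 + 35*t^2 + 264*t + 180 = (t + 3)*(t^5 - t^4 - 21*t^3 - 11*t^2 + 68*t + 60) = (t + 3)^2*(t^4 - 4*t^3 - 9*t^2 + 16*t + 20) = (t - 5)*(t + 3)^2*(t^3 + t^2 - 4*t - 4) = (t - 5)*(t + 2)*(t + 3)^2*(t^2 - t - 2) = (t - 5)*(t + 1)*(t + 2)*(t + 3)^2*(t - 2)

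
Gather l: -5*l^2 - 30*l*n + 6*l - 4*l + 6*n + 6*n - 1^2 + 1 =-5*l^2 + l*(2 - 30*n) + 12*n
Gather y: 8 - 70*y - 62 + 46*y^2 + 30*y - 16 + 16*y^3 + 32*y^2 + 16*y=16*y^3 + 78*y^2 - 24*y - 70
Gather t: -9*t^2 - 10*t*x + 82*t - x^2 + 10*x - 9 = -9*t^2 + t*(82 - 10*x) - x^2 + 10*x - 9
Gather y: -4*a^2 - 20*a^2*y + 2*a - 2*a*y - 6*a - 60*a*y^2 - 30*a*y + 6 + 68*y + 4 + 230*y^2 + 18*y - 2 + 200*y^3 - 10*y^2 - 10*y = -4*a^2 - 4*a + 200*y^3 + y^2*(220 - 60*a) + y*(-20*a^2 - 32*a + 76) + 8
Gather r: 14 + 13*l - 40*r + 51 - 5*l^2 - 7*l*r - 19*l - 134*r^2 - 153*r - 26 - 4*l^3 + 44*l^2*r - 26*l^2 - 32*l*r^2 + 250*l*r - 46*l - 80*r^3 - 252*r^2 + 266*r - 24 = -4*l^3 - 31*l^2 - 52*l - 80*r^3 + r^2*(-32*l - 386) + r*(44*l^2 + 243*l + 73) + 15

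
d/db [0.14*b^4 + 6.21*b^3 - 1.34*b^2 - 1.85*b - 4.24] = 0.56*b^3 + 18.63*b^2 - 2.68*b - 1.85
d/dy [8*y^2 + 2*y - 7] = 16*y + 2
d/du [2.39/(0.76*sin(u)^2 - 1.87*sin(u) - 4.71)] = (4.4693 - 3.6328*sin(u))*cos(u)/(-0.76*sin(u)^2 + 1.87*sin(u) + 4.71)^2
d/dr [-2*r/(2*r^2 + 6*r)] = (r + 3)^(-2)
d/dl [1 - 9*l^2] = -18*l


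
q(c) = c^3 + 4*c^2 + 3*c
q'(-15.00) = 558.00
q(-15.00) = -2520.00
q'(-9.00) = 174.00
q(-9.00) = -432.00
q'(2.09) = 32.82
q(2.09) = 32.87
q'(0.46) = 7.31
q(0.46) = 2.32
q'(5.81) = 150.75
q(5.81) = 348.58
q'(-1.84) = -1.56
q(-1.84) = 1.79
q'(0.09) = 3.74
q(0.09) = 0.30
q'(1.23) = 17.38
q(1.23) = 11.60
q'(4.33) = 93.89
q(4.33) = 169.17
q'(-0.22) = 1.39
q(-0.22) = -0.48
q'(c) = 3*c^2 + 8*c + 3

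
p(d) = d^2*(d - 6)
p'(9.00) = 135.00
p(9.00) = 243.00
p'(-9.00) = 351.00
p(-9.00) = -1215.00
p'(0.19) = -2.17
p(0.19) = -0.21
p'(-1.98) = 35.52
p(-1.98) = -31.28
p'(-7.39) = 252.52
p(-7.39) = -731.26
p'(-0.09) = 1.10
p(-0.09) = -0.05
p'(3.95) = -0.59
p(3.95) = -31.99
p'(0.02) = -0.24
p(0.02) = -0.00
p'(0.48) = -5.07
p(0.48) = -1.27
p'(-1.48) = 24.33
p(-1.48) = -16.38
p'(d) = d^2 + 2*d*(d - 6)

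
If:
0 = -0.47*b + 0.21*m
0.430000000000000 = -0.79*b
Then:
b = -0.54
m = -1.22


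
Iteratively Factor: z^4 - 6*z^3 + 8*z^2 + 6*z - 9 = (z - 3)*(z^3 - 3*z^2 - z + 3) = (z - 3)*(z - 1)*(z^2 - 2*z - 3) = (z - 3)^2*(z - 1)*(z + 1)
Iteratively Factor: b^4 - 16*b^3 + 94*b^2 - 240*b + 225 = (b - 3)*(b^3 - 13*b^2 + 55*b - 75) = (b - 5)*(b - 3)*(b^2 - 8*b + 15) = (b - 5)^2*(b - 3)*(b - 3)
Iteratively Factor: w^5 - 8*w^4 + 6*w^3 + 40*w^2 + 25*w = (w + 1)*(w^4 - 9*w^3 + 15*w^2 + 25*w) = (w + 1)^2*(w^3 - 10*w^2 + 25*w) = w*(w + 1)^2*(w^2 - 10*w + 25) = w*(w - 5)*(w + 1)^2*(w - 5)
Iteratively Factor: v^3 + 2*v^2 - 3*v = (v)*(v^2 + 2*v - 3) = v*(v - 1)*(v + 3)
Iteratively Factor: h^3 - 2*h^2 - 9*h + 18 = (h + 3)*(h^2 - 5*h + 6) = (h - 3)*(h + 3)*(h - 2)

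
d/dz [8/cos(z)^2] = 16*sin(z)/cos(z)^3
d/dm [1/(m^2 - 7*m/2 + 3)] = 2*(7 - 4*m)/(2*m^2 - 7*m + 6)^2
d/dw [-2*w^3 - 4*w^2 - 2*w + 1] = -6*w^2 - 8*w - 2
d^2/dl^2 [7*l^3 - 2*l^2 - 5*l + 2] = 42*l - 4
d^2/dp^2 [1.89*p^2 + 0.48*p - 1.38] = 3.78000000000000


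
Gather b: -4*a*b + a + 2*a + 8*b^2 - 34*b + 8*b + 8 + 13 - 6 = 3*a + 8*b^2 + b*(-4*a - 26) + 15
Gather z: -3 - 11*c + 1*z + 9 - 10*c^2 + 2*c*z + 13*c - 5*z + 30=-10*c^2 + 2*c + z*(2*c - 4) + 36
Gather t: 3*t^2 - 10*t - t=3*t^2 - 11*t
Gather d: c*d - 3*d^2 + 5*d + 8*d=-3*d^2 + d*(c + 13)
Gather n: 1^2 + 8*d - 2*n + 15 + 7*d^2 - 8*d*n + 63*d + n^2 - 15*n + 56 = 7*d^2 + 71*d + n^2 + n*(-8*d - 17) + 72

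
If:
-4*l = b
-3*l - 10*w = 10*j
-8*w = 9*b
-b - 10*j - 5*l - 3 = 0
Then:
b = -12/47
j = -72/235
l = 3/47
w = 27/94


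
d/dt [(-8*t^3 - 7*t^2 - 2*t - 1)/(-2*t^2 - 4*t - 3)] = 2*(8*t^4 + 32*t^3 + 48*t^2 + 19*t + 1)/(4*t^4 + 16*t^3 + 28*t^2 + 24*t + 9)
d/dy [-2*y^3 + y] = 1 - 6*y^2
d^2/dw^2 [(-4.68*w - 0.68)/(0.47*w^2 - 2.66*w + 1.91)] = (-(0.94*w - 2.66)*(1.88*w - 5.32)*(4.68*w + 0.68) + (13.1976*w - 24.2584)*(0.47*w^2 - 2.66*w + 1.91))/(0.47*w^2 - 2.66*w + 1.91)^3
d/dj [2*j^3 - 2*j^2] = 2*j*(3*j - 2)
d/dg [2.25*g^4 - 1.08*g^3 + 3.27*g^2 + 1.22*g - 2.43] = 9.0*g^3 - 3.24*g^2 + 6.54*g + 1.22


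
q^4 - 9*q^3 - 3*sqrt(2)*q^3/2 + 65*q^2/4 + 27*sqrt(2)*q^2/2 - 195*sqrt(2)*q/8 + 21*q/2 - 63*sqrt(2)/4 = (q - 6)*(q - 7/2)*(q + 1/2)*(q - 3*sqrt(2)/2)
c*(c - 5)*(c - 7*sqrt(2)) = c^3 - 7*sqrt(2)*c^2 - 5*c^2 + 35*sqrt(2)*c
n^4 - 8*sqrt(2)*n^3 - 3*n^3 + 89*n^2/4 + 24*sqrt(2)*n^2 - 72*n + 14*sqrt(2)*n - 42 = (n - 7/2)*(n + 1/2)*(n - 6*sqrt(2))*(n - 2*sqrt(2))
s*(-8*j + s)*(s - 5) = -8*j*s^2 + 40*j*s + s^3 - 5*s^2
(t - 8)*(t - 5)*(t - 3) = t^3 - 16*t^2 + 79*t - 120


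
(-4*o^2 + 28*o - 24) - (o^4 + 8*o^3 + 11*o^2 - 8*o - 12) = -o^4 - 8*o^3 - 15*o^2 + 36*o - 12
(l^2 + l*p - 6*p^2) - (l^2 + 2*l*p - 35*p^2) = -l*p + 29*p^2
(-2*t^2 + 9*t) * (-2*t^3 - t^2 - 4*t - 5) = 4*t^5 - 16*t^4 - t^3 - 26*t^2 - 45*t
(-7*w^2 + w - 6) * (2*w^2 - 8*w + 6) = -14*w^4 + 58*w^3 - 62*w^2 + 54*w - 36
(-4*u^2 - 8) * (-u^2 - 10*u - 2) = 4*u^4 + 40*u^3 + 16*u^2 + 80*u + 16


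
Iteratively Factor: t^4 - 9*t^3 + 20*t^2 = (t)*(t^3 - 9*t^2 + 20*t) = t*(t - 5)*(t^2 - 4*t) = t*(t - 5)*(t - 4)*(t)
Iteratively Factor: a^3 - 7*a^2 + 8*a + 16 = (a + 1)*(a^2 - 8*a + 16) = (a - 4)*(a + 1)*(a - 4)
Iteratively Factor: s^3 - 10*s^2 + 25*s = (s)*(s^2 - 10*s + 25) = s*(s - 5)*(s - 5)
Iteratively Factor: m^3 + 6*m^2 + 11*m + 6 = (m + 3)*(m^2 + 3*m + 2) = (m + 2)*(m + 3)*(m + 1)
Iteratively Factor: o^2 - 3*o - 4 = (o + 1)*(o - 4)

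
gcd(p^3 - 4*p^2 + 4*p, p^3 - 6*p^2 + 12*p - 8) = p^2 - 4*p + 4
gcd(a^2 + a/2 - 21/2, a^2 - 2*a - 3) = a - 3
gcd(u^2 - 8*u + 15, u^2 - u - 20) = u - 5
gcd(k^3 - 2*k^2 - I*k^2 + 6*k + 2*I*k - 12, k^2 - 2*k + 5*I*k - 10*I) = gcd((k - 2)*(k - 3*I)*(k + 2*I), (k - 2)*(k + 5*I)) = k - 2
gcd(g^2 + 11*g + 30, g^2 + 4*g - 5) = g + 5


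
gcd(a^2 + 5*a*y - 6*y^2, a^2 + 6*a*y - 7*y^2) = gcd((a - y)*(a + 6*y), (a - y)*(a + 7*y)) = -a + y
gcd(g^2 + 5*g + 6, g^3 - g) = 1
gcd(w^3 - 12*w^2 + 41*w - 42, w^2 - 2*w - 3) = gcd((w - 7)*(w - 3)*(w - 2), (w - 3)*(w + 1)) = w - 3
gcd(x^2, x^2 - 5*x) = x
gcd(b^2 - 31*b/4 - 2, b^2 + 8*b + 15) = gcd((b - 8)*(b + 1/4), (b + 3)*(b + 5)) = 1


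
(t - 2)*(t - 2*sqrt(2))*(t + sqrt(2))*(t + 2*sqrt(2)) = t^4 - 2*t^3 + sqrt(2)*t^3 - 8*t^2 - 2*sqrt(2)*t^2 - 8*sqrt(2)*t + 16*t + 16*sqrt(2)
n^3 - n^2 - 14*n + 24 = (n - 3)*(n - 2)*(n + 4)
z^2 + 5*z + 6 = (z + 2)*(z + 3)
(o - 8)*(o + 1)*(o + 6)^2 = o^4 + 5*o^3 - 56*o^2 - 348*o - 288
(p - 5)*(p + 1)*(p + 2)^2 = p^4 - 17*p^2 - 36*p - 20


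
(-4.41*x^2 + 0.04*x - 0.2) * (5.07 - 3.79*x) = 16.7139*x^3 - 22.5103*x^2 + 0.9608*x - 1.014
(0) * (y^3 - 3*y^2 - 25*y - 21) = 0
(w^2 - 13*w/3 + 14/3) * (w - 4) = w^3 - 25*w^2/3 + 22*w - 56/3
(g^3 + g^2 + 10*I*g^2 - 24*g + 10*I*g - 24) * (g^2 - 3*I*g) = g^5 + g^4 + 7*I*g^4 + 6*g^3 + 7*I*g^3 + 6*g^2 + 72*I*g^2 + 72*I*g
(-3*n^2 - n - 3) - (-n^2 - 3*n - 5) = -2*n^2 + 2*n + 2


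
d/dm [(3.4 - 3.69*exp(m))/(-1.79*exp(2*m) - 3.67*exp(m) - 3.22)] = (-6.6051*exp(2*m) + 12.172*exp(m) + 24.3598)*exp(m)/(3.2041*exp(4*m) + 13.1386*exp(3*m) + 24.9965*exp(2*m) + 23.6348*exp(m) + 10.3684)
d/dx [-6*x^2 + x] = 1 - 12*x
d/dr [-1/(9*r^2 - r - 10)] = (18*r - 1)/(-9*r^2 + r + 10)^2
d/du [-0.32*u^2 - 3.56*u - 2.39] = -0.64*u - 3.56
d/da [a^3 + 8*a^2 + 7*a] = 3*a^2 + 16*a + 7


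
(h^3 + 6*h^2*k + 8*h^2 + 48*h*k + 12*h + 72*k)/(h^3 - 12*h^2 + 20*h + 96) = (h^2 + 6*h*k + 6*h + 36*k)/(h^2 - 14*h + 48)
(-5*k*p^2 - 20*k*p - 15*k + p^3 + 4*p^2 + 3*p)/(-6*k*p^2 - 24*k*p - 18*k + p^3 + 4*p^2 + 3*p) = (-5*k + p)/(-6*k + p)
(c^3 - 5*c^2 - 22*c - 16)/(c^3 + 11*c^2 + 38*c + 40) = (c^2 - 7*c - 8)/(c^2 + 9*c + 20)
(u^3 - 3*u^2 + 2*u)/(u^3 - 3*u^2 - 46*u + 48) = u*(u - 2)/(u^2 - 2*u - 48)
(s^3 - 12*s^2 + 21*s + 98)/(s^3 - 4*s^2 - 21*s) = (s^2 - 5*s - 14)/(s*(s + 3))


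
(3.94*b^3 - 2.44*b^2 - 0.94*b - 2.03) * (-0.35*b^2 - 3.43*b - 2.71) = -1.379*b^5 - 12.6602*b^4 - 1.9792*b^3 + 10.5471*b^2 + 9.5103*b + 5.5013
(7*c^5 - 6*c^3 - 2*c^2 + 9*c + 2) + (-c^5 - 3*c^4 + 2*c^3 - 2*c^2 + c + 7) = 6*c^5 - 3*c^4 - 4*c^3 - 4*c^2 + 10*c + 9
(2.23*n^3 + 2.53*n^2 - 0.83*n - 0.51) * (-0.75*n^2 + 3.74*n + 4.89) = -1.6725*n^5 + 6.4427*n^4 + 20.9894*n^3 + 9.65*n^2 - 5.9661*n - 2.4939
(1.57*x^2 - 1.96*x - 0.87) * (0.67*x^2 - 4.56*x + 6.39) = 1.0519*x^4 - 8.4724*x^3 + 18.387*x^2 - 8.5572*x - 5.5593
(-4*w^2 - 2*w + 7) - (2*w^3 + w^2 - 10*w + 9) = -2*w^3 - 5*w^2 + 8*w - 2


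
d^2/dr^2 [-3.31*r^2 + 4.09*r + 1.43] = -6.62000000000000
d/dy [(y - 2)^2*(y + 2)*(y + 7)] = 4*y^3 + 15*y^2 - 36*y - 20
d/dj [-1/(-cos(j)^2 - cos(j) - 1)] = (2*cos(j) + 1)*sin(j)/(cos(j)^2 + cos(j) + 1)^2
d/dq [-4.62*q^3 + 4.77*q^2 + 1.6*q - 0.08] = -13.86*q^2 + 9.54*q + 1.6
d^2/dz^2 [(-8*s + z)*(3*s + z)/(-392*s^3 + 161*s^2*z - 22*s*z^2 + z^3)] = 2*(23*s + z)/(2401*s^4 - 1372*s^3*z + 294*s^2*z^2 - 28*s*z^3 + z^4)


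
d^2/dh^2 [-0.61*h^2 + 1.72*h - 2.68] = -1.22000000000000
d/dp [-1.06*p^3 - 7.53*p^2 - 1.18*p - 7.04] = -3.18*p^2 - 15.06*p - 1.18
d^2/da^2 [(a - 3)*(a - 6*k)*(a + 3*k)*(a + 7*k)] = 12*a^2 + 24*a*k - 18*a - 78*k^2 - 24*k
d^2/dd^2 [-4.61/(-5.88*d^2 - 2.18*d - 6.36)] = (-318.775968*d^2 - 118.185648*d + 4.61*(11.76*d + 2.18)*(23.52*d + 4.36) - 344.798496)/(5.88*d^2 + 2.18*d + 6.36)^3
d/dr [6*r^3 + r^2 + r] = 18*r^2 + 2*r + 1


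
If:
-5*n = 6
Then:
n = -6/5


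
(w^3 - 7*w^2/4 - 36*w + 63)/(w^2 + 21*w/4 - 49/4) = (w^2 - 36)/(w + 7)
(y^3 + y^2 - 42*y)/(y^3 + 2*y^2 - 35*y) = (y - 6)/(y - 5)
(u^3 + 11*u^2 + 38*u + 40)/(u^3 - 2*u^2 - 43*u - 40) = (u^2 + 6*u + 8)/(u^2 - 7*u - 8)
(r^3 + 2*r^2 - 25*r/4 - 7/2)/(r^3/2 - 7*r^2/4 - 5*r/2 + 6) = (4*r^3 + 8*r^2 - 25*r - 14)/(2*r^3 - 7*r^2 - 10*r + 24)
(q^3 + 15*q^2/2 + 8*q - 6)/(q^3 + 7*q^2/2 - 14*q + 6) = (q + 2)/(q - 2)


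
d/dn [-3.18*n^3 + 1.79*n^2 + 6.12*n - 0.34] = -9.54*n^2 + 3.58*n + 6.12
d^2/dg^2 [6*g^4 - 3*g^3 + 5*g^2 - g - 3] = 72*g^2 - 18*g + 10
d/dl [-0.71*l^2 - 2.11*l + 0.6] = -1.42*l - 2.11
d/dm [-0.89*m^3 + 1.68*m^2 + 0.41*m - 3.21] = -2.67*m^2 + 3.36*m + 0.41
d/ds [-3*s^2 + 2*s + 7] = 2 - 6*s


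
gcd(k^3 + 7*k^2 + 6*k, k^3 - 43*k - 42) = k^2 + 7*k + 6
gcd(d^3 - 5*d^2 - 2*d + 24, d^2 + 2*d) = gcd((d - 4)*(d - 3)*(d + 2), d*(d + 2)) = d + 2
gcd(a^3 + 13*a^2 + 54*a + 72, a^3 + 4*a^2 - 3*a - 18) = a + 3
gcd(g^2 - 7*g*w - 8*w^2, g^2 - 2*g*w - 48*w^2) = -g + 8*w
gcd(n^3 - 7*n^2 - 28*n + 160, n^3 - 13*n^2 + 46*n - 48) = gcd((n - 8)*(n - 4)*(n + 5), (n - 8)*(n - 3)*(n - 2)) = n - 8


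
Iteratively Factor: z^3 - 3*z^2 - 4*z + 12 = (z - 3)*(z^2 - 4) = (z - 3)*(z + 2)*(z - 2)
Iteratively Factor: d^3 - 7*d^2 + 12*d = (d - 3)*(d^2 - 4*d) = d*(d - 3)*(d - 4)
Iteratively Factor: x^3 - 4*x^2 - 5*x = (x - 5)*(x^2 + x) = x*(x - 5)*(x + 1)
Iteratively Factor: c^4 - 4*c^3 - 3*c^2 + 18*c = (c)*(c^3 - 4*c^2 - 3*c + 18) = c*(c - 3)*(c^2 - c - 6) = c*(c - 3)*(c + 2)*(c - 3)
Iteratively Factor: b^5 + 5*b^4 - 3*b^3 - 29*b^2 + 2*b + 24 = (b + 3)*(b^4 + 2*b^3 - 9*b^2 - 2*b + 8) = (b + 3)*(b + 4)*(b^3 - 2*b^2 - b + 2) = (b - 1)*(b + 3)*(b + 4)*(b^2 - b - 2) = (b - 1)*(b + 1)*(b + 3)*(b + 4)*(b - 2)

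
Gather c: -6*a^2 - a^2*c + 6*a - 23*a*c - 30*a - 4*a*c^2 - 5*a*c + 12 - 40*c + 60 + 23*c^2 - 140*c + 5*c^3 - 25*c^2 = -6*a^2 - 24*a + 5*c^3 + c^2*(-4*a - 2) + c*(-a^2 - 28*a - 180) + 72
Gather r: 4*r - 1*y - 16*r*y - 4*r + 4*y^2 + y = -16*r*y + 4*y^2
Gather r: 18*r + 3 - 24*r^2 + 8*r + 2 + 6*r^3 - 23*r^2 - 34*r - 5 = 6*r^3 - 47*r^2 - 8*r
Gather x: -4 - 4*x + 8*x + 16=4*x + 12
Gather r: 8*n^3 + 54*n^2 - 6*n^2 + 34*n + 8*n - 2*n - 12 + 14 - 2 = 8*n^3 + 48*n^2 + 40*n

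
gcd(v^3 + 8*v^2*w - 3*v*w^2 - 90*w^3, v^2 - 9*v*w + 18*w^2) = v - 3*w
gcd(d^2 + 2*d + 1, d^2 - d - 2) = d + 1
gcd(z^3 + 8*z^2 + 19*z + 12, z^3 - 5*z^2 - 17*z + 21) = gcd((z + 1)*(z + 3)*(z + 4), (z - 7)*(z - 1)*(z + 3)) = z + 3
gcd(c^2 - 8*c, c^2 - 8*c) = c^2 - 8*c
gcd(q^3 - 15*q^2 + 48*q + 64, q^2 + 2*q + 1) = q + 1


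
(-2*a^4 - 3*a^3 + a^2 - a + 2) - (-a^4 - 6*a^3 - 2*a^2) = -a^4 + 3*a^3 + 3*a^2 - a + 2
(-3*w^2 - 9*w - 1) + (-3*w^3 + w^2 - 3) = -3*w^3 - 2*w^2 - 9*w - 4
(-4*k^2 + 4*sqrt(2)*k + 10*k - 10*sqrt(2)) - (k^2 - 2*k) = -5*k^2 + 4*sqrt(2)*k + 12*k - 10*sqrt(2)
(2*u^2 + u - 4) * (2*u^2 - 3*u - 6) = 4*u^4 - 4*u^3 - 23*u^2 + 6*u + 24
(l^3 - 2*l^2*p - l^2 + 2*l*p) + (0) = l^3 - 2*l^2*p - l^2 + 2*l*p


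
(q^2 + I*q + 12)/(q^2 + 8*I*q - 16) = (q - 3*I)/(q + 4*I)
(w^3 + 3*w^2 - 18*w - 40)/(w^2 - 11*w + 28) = (w^2 + 7*w + 10)/(w - 7)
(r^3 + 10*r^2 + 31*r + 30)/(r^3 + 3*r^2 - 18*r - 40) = (r + 3)/(r - 4)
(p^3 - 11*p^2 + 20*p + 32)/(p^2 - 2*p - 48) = (p^2 - 3*p - 4)/(p + 6)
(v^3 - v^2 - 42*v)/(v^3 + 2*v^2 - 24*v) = (v - 7)/(v - 4)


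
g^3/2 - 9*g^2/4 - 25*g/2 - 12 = (g/2 + 1)*(g - 8)*(g + 3/2)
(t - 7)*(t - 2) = t^2 - 9*t + 14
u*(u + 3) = u^2 + 3*u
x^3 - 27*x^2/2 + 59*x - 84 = (x - 6)*(x - 4)*(x - 7/2)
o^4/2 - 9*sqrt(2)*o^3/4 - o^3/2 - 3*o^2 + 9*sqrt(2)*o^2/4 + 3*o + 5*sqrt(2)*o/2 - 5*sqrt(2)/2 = (o/2 + sqrt(2)/2)*(o - 1)*(o - 5*sqrt(2))*(o - sqrt(2)/2)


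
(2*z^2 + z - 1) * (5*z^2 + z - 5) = 10*z^4 + 7*z^3 - 14*z^2 - 6*z + 5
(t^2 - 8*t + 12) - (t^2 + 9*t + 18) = -17*t - 6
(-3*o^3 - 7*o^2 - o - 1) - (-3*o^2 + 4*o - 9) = -3*o^3 - 4*o^2 - 5*o + 8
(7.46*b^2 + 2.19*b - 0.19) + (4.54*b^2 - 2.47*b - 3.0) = 12.0*b^2 - 0.28*b - 3.19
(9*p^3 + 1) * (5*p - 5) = 45*p^4 - 45*p^3 + 5*p - 5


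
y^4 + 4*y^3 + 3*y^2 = y^2*(y + 1)*(y + 3)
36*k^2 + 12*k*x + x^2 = (6*k + x)^2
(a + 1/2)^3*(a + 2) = a^4 + 7*a^3/2 + 15*a^2/4 + 13*a/8 + 1/4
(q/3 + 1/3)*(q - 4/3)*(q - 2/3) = q^3/3 - q^2/3 - 10*q/27 + 8/27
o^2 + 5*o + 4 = (o + 1)*(o + 4)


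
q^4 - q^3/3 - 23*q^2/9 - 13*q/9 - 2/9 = (q - 2)*(q + 1/3)^2*(q + 1)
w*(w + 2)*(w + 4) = w^3 + 6*w^2 + 8*w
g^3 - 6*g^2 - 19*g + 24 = (g - 8)*(g - 1)*(g + 3)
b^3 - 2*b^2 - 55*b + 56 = (b - 8)*(b - 1)*(b + 7)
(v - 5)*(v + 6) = v^2 + v - 30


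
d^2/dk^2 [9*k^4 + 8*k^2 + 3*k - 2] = 108*k^2 + 16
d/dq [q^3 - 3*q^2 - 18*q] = 3*q^2 - 6*q - 18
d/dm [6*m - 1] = 6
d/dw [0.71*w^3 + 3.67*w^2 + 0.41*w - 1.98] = 2.13*w^2 + 7.34*w + 0.41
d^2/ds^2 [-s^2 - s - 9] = -2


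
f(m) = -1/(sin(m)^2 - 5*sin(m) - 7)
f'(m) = -(-2*sin(m)*cos(m) + 5*cos(m))/(sin(m)^2 - 5*sin(m) - 7)^2 = (2*sin(m) - 5)*cos(m)/(5*sin(m) + cos(m)^2 + 6)^2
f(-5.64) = 0.10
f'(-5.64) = -0.03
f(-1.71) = 0.94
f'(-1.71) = 0.85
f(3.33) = 0.17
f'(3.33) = 0.15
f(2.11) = 0.09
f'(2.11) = 0.02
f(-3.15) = 0.14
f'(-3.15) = 0.10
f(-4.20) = 0.09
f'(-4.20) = 0.01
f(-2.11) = 0.51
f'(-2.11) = 0.89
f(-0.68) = 0.29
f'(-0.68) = -0.41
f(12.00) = 0.25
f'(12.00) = -0.32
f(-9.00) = 0.21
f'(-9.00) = 0.23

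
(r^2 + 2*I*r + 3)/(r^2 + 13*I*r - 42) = (r^2 + 2*I*r + 3)/(r^2 + 13*I*r - 42)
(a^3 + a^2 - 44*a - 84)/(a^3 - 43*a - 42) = (a + 2)/(a + 1)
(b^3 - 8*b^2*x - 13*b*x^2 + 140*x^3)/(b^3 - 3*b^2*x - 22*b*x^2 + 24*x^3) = (b^2 - 12*b*x + 35*x^2)/(b^2 - 7*b*x + 6*x^2)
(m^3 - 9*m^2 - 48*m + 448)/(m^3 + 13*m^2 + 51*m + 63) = (m^2 - 16*m + 64)/(m^2 + 6*m + 9)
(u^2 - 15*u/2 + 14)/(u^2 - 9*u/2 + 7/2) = (u - 4)/(u - 1)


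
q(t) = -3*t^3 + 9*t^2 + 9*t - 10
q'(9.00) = -558.00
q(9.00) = -1387.00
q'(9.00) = -558.00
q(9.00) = -1387.00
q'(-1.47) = -36.91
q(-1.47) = 5.75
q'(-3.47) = -161.83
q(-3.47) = 192.48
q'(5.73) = -183.36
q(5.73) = -227.33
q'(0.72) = 17.29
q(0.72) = 0.03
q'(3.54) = -40.06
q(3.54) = 1.56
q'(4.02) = -64.08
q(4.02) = -23.27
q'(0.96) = 17.99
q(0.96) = 4.28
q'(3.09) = -21.31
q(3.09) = 15.23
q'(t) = -9*t^2 + 18*t + 9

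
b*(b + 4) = b^2 + 4*b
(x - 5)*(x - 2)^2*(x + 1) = x^4 - 8*x^3 + 15*x^2 + 4*x - 20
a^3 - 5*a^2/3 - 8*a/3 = a*(a - 8/3)*(a + 1)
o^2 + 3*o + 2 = (o + 1)*(o + 2)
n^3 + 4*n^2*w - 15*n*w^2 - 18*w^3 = (n - 3*w)*(n + w)*(n + 6*w)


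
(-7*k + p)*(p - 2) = -7*k*p + 14*k + p^2 - 2*p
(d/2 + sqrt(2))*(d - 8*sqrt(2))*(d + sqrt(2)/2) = d^3/2 - 11*sqrt(2)*d^2/4 - 19*d - 8*sqrt(2)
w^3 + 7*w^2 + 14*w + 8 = (w + 1)*(w + 2)*(w + 4)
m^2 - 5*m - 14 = (m - 7)*(m + 2)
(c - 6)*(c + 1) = c^2 - 5*c - 6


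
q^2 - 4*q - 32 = (q - 8)*(q + 4)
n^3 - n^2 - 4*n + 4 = (n - 2)*(n - 1)*(n + 2)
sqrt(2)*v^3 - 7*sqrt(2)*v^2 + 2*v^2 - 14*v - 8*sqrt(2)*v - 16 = (v - 8)*(v + sqrt(2))*(sqrt(2)*v + sqrt(2))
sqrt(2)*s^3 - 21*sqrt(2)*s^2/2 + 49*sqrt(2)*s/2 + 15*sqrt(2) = (s - 6)*(s - 5)*(sqrt(2)*s + sqrt(2)/2)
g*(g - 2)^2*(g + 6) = g^4 + 2*g^3 - 20*g^2 + 24*g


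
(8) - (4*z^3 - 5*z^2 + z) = -4*z^3 + 5*z^2 - z + 8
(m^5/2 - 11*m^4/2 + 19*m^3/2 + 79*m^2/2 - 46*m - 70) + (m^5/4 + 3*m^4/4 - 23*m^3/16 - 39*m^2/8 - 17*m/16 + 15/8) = 3*m^5/4 - 19*m^4/4 + 129*m^3/16 + 277*m^2/8 - 753*m/16 - 545/8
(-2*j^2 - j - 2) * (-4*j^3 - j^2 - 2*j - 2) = 8*j^5 + 6*j^4 + 13*j^3 + 8*j^2 + 6*j + 4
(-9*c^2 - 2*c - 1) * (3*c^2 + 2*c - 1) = -27*c^4 - 24*c^3 + 2*c^2 + 1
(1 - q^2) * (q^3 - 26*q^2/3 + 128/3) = -q^5 + 26*q^4/3 + q^3 - 154*q^2/3 + 128/3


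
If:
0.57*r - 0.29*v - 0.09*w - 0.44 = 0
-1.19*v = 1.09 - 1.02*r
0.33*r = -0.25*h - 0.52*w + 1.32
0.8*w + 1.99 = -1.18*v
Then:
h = 7.86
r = 0.17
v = -0.77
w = -1.35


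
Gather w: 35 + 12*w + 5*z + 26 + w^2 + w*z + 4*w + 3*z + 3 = w^2 + w*(z + 16) + 8*z + 64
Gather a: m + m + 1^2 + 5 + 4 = 2*m + 10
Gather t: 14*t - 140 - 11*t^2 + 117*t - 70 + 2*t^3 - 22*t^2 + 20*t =2*t^3 - 33*t^2 + 151*t - 210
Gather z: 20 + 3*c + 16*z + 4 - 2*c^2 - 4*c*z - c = -2*c^2 + 2*c + z*(16 - 4*c) + 24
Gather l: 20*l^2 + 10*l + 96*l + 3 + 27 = 20*l^2 + 106*l + 30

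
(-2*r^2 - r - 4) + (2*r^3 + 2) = 2*r^3 - 2*r^2 - r - 2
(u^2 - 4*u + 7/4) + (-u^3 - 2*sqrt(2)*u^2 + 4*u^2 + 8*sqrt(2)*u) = -u^3 - 2*sqrt(2)*u^2 + 5*u^2 - 4*u + 8*sqrt(2)*u + 7/4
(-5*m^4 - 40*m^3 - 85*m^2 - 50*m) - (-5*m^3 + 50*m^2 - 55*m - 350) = -5*m^4 - 35*m^3 - 135*m^2 + 5*m + 350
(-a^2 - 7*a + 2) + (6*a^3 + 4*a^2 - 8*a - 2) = 6*a^3 + 3*a^2 - 15*a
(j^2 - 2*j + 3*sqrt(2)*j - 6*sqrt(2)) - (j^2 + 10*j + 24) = -12*j + 3*sqrt(2)*j - 24 - 6*sqrt(2)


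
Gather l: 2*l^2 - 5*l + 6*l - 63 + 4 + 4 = 2*l^2 + l - 55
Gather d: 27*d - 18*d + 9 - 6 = 9*d + 3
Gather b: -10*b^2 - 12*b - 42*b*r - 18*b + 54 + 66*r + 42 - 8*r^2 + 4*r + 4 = -10*b^2 + b*(-42*r - 30) - 8*r^2 + 70*r + 100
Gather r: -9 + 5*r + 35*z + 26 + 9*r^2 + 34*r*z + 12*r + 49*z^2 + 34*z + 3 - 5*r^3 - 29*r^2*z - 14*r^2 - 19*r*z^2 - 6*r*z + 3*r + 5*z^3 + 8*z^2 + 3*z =-5*r^3 + r^2*(-29*z - 5) + r*(-19*z^2 + 28*z + 20) + 5*z^3 + 57*z^2 + 72*z + 20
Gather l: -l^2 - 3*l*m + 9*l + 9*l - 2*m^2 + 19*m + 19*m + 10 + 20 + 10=-l^2 + l*(18 - 3*m) - 2*m^2 + 38*m + 40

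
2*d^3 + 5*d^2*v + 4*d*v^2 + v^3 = (d + v)^2*(2*d + v)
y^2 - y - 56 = (y - 8)*(y + 7)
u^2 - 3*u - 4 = (u - 4)*(u + 1)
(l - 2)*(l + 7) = l^2 + 5*l - 14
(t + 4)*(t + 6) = t^2 + 10*t + 24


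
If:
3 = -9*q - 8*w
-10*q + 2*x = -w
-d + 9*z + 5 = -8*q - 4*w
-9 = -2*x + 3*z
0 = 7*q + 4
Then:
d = -2433/56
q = -4/7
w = 15/56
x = -335/112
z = -839/168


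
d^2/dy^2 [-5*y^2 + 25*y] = -10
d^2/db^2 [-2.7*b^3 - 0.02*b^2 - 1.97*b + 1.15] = -16.2*b - 0.04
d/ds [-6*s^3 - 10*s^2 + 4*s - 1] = -18*s^2 - 20*s + 4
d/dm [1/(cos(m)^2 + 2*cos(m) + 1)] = 2*sin(m)/(cos(m) + 1)^3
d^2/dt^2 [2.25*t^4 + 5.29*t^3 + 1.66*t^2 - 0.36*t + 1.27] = 27.0*t^2 + 31.74*t + 3.32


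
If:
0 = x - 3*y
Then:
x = 3*y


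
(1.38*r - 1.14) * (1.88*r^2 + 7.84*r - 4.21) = 2.5944*r^3 + 8.676*r^2 - 14.7474*r + 4.7994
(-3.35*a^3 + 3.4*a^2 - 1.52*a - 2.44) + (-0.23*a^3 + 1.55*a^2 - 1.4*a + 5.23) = -3.58*a^3 + 4.95*a^2 - 2.92*a + 2.79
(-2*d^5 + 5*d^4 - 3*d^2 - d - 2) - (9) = -2*d^5 + 5*d^4 - 3*d^2 - d - 11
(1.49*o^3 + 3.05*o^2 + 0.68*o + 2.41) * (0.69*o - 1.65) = 1.0281*o^4 - 0.354*o^3 - 4.5633*o^2 + 0.5409*o - 3.9765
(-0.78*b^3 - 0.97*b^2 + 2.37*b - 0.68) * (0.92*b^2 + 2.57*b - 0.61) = -0.7176*b^5 - 2.897*b^4 + 0.1633*b^3 + 6.057*b^2 - 3.1933*b + 0.4148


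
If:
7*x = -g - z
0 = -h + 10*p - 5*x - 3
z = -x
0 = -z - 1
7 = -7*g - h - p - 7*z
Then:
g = -6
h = 412/11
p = 50/11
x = 1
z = -1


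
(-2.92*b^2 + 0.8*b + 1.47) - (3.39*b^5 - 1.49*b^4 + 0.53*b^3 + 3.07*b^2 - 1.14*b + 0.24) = -3.39*b^5 + 1.49*b^4 - 0.53*b^3 - 5.99*b^2 + 1.94*b + 1.23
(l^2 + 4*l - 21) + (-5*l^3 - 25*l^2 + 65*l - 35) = -5*l^3 - 24*l^2 + 69*l - 56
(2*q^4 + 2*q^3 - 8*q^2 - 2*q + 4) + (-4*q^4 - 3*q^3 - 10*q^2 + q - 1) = -2*q^4 - q^3 - 18*q^2 - q + 3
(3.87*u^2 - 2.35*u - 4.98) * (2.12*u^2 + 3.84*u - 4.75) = 8.2044*u^4 + 9.8788*u^3 - 37.9641*u^2 - 7.9607*u + 23.655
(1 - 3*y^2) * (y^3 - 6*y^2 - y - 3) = -3*y^5 + 18*y^4 + 4*y^3 + 3*y^2 - y - 3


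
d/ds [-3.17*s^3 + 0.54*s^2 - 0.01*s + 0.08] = -9.51*s^2 + 1.08*s - 0.01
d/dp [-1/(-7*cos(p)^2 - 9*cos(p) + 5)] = (14*cos(p) + 9)*sin(p)/(7*cos(p)^2 + 9*cos(p) - 5)^2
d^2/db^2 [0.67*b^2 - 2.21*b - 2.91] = 1.34000000000000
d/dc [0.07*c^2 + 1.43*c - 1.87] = 0.14*c + 1.43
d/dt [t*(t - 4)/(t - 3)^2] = 2*(6 - t)/(t^3 - 9*t^2 + 27*t - 27)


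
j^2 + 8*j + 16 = (j + 4)^2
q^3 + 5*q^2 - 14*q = q*(q - 2)*(q + 7)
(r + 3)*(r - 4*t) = r^2 - 4*r*t + 3*r - 12*t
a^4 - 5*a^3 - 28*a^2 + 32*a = a*(a - 8)*(a - 1)*(a + 4)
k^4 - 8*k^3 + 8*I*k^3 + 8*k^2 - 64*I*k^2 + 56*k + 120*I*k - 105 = (k - 5)*(k - 3)*(k + I)*(k + 7*I)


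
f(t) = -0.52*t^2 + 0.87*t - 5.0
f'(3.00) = -2.25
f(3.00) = -7.07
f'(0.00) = 0.87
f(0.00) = -5.00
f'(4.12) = -3.41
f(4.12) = -10.24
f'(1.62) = -0.81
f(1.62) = -4.96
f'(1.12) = -0.29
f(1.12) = -4.68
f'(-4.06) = 5.09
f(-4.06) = -17.10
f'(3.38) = -2.65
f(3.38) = -8.00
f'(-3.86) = 4.88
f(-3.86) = -16.11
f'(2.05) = -1.26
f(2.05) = -5.40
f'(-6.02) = 7.13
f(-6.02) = -29.08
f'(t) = 0.87 - 1.04*t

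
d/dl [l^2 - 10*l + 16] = 2*l - 10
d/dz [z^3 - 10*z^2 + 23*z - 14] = 3*z^2 - 20*z + 23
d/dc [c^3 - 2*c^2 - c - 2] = 3*c^2 - 4*c - 1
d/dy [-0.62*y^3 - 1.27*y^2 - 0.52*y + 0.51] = -1.86*y^2 - 2.54*y - 0.52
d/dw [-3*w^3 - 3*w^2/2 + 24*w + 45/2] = -9*w^2 - 3*w + 24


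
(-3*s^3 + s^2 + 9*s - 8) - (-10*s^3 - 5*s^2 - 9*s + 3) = 7*s^3 + 6*s^2 + 18*s - 11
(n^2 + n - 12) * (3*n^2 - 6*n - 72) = 3*n^4 - 3*n^3 - 114*n^2 + 864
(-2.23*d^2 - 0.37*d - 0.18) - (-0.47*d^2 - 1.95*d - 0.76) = -1.76*d^2 + 1.58*d + 0.58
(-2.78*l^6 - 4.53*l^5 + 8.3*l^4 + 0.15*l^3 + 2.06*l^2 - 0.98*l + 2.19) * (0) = 0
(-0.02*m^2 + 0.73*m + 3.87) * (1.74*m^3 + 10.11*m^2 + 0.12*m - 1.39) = -0.0348*m^5 + 1.068*m^4 + 14.1117*m^3 + 39.2411*m^2 - 0.5503*m - 5.3793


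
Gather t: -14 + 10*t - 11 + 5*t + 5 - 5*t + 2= 10*t - 18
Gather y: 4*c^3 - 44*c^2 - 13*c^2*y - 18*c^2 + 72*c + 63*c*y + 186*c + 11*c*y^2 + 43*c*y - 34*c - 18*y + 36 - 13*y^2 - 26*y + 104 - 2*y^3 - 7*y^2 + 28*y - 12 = 4*c^3 - 62*c^2 + 224*c - 2*y^3 + y^2*(11*c - 20) + y*(-13*c^2 + 106*c - 16) + 128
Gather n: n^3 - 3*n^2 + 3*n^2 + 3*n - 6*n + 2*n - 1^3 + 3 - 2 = n^3 - n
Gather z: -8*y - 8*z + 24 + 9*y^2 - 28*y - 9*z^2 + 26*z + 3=9*y^2 - 36*y - 9*z^2 + 18*z + 27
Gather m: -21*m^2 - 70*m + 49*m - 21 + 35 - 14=-21*m^2 - 21*m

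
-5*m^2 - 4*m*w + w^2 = (-5*m + w)*(m + w)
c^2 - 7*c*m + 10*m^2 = (c - 5*m)*(c - 2*m)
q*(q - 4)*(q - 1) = q^3 - 5*q^2 + 4*q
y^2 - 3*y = y*(y - 3)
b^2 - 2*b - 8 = (b - 4)*(b + 2)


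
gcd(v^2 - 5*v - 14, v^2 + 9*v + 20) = 1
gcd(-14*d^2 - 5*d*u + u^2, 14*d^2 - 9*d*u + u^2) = -7*d + u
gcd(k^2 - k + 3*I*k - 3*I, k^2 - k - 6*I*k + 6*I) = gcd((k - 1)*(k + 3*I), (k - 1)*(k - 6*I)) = k - 1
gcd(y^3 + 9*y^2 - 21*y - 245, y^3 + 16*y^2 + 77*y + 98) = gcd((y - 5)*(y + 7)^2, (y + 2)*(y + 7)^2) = y^2 + 14*y + 49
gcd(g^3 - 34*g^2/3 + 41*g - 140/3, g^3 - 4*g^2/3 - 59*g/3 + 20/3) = g - 5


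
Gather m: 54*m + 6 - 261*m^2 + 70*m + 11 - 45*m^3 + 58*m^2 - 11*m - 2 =-45*m^3 - 203*m^2 + 113*m + 15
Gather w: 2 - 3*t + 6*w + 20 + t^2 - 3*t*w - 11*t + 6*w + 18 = t^2 - 14*t + w*(12 - 3*t) + 40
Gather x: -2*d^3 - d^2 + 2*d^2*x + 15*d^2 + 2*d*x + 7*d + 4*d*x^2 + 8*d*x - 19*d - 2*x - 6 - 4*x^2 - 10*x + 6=-2*d^3 + 14*d^2 - 12*d + x^2*(4*d - 4) + x*(2*d^2 + 10*d - 12)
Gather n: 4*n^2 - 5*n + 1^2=4*n^2 - 5*n + 1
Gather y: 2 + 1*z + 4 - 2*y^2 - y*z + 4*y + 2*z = -2*y^2 + y*(4 - z) + 3*z + 6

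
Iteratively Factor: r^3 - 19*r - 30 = (r + 2)*(r^2 - 2*r - 15) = (r - 5)*(r + 2)*(r + 3)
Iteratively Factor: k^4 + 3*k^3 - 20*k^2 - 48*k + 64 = (k - 4)*(k^3 + 7*k^2 + 8*k - 16) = (k - 4)*(k + 4)*(k^2 + 3*k - 4) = (k - 4)*(k + 4)^2*(k - 1)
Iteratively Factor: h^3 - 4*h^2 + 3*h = (h)*(h^2 - 4*h + 3) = h*(h - 3)*(h - 1)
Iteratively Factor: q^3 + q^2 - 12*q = (q + 4)*(q^2 - 3*q) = q*(q + 4)*(q - 3)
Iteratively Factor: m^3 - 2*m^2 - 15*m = (m + 3)*(m^2 - 5*m) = m*(m + 3)*(m - 5)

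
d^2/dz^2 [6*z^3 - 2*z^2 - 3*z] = 36*z - 4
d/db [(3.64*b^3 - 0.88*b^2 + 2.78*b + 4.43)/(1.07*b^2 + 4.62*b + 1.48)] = (3.8948*b^4 + 33.6336*b^3 + 9.1214*b^2 - 12.085*b - 16.3522)/(1.1449*b^4 + 9.8868*b^3 + 24.5116*b^2 + 13.6752*b + 2.1904)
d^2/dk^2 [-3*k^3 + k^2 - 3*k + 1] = 2 - 18*k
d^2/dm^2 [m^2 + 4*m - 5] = 2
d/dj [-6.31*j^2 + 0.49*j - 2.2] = 0.49 - 12.62*j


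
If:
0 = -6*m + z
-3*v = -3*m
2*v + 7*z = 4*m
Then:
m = 0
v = 0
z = 0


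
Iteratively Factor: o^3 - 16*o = (o)*(o^2 - 16) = o*(o - 4)*(o + 4)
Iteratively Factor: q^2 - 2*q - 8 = (q - 4)*(q + 2)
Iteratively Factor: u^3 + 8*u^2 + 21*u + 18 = (u + 2)*(u^2 + 6*u + 9) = (u + 2)*(u + 3)*(u + 3)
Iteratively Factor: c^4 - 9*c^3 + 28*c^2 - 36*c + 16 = (c - 4)*(c^3 - 5*c^2 + 8*c - 4) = (c - 4)*(c - 1)*(c^2 - 4*c + 4) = (c - 4)*(c - 2)*(c - 1)*(c - 2)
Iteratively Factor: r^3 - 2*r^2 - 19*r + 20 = (r + 4)*(r^2 - 6*r + 5) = (r - 1)*(r + 4)*(r - 5)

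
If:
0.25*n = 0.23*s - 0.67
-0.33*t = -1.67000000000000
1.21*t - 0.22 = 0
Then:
No Solution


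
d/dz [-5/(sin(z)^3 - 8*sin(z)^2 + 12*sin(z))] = 5*(3*cos(z) - 16/tan(z) + 12*cos(z)/sin(z)^2)/((sin(z) - 6)^2*(sin(z) - 2)^2)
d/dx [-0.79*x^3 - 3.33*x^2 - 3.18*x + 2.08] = -2.37*x^2 - 6.66*x - 3.18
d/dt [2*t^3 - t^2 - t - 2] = 6*t^2 - 2*t - 1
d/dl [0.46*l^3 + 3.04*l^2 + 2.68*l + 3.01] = 1.38*l^2 + 6.08*l + 2.68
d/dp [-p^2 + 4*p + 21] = 4 - 2*p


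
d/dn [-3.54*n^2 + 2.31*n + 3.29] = 2.31 - 7.08*n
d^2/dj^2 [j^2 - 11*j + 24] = 2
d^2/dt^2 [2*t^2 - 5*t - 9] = 4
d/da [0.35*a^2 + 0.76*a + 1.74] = 0.7*a + 0.76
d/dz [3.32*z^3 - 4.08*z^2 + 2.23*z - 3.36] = 9.96*z^2 - 8.16*z + 2.23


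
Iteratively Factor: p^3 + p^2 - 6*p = (p + 3)*(p^2 - 2*p) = (p - 2)*(p + 3)*(p)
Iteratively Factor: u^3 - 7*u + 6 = (u + 3)*(u^2 - 3*u + 2) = (u - 1)*(u + 3)*(u - 2)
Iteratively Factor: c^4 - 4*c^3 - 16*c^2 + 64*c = (c)*(c^3 - 4*c^2 - 16*c + 64) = c*(c - 4)*(c^2 - 16) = c*(c - 4)^2*(c + 4)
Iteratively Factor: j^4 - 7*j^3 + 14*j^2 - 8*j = (j - 2)*(j^3 - 5*j^2 + 4*j) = j*(j - 2)*(j^2 - 5*j + 4) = j*(j - 4)*(j - 2)*(j - 1)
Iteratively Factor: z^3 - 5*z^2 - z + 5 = (z + 1)*(z^2 - 6*z + 5) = (z - 5)*(z + 1)*(z - 1)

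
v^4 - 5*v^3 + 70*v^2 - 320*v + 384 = (v - 3)*(v - 2)*(v - 8*I)*(v + 8*I)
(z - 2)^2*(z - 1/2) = z^3 - 9*z^2/2 + 6*z - 2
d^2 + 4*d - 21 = (d - 3)*(d + 7)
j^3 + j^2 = j^2*(j + 1)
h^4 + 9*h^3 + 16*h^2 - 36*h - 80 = (h - 2)*(h + 2)*(h + 4)*(h + 5)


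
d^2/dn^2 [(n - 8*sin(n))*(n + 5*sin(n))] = 3*n*sin(n) + 160*sin(n)^2 - 6*cos(n) - 78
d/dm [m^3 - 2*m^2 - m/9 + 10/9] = 3*m^2 - 4*m - 1/9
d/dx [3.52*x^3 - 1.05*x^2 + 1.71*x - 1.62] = 10.56*x^2 - 2.1*x + 1.71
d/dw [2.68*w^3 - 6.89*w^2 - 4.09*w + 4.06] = 8.04*w^2 - 13.78*w - 4.09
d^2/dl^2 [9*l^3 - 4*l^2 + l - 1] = 54*l - 8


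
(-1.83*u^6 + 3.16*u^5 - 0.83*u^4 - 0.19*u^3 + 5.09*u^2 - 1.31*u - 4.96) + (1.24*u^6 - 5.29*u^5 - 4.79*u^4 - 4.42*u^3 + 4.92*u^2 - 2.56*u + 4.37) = -0.59*u^6 - 2.13*u^5 - 5.62*u^4 - 4.61*u^3 + 10.01*u^2 - 3.87*u - 0.59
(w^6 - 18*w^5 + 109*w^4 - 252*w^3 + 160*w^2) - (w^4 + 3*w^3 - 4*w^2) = w^6 - 18*w^5 + 108*w^4 - 255*w^3 + 164*w^2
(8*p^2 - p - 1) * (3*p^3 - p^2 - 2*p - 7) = 24*p^5 - 11*p^4 - 18*p^3 - 53*p^2 + 9*p + 7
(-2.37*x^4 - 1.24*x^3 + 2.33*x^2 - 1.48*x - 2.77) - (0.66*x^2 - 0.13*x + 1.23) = -2.37*x^4 - 1.24*x^3 + 1.67*x^2 - 1.35*x - 4.0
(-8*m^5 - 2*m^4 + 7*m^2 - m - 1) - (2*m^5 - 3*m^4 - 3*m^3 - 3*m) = -10*m^5 + m^4 + 3*m^3 + 7*m^2 + 2*m - 1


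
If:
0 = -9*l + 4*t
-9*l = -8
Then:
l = 8/9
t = 2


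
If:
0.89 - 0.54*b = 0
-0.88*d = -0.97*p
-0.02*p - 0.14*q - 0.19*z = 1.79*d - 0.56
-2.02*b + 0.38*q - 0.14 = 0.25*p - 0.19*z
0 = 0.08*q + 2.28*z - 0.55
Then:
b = 1.65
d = -0.38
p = -0.34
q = 8.94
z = -0.07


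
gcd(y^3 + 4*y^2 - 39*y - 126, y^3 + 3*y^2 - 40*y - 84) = y^2 + y - 42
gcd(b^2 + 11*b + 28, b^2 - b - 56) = b + 7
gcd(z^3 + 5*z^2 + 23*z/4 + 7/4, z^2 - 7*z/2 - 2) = z + 1/2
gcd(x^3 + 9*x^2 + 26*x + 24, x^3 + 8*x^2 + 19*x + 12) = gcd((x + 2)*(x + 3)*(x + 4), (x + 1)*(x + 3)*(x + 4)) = x^2 + 7*x + 12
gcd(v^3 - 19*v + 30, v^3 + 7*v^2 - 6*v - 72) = v - 3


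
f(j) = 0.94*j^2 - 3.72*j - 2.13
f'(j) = 1.88*j - 3.72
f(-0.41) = -0.45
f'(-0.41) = -4.49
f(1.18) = -5.21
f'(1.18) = -1.50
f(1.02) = -4.95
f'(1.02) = -1.80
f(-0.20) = -1.35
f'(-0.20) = -4.10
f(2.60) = -5.45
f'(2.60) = 1.17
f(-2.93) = 16.84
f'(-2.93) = -9.23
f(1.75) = -5.76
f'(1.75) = -0.43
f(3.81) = -2.66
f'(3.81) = 3.44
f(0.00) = -2.13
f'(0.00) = -3.72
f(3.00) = -4.83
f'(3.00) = 1.92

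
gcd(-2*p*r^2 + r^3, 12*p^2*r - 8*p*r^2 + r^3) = 2*p*r - r^2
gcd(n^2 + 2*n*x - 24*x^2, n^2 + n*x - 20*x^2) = -n + 4*x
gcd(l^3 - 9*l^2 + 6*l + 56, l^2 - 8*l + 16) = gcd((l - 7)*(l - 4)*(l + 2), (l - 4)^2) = l - 4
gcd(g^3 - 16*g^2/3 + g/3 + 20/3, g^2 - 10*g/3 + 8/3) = g - 4/3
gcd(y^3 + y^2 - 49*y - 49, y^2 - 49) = y^2 - 49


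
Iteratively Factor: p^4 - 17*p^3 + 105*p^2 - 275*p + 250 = (p - 5)*(p^3 - 12*p^2 + 45*p - 50) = (p - 5)*(p - 2)*(p^2 - 10*p + 25) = (p - 5)^2*(p - 2)*(p - 5)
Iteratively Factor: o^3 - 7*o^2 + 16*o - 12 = (o - 3)*(o^2 - 4*o + 4) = (o - 3)*(o - 2)*(o - 2)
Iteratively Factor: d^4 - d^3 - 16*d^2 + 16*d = (d + 4)*(d^3 - 5*d^2 + 4*d) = (d - 4)*(d + 4)*(d^2 - d) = d*(d - 4)*(d + 4)*(d - 1)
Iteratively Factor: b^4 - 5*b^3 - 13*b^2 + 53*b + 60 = (b + 3)*(b^3 - 8*b^2 + 11*b + 20) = (b - 4)*(b + 3)*(b^2 - 4*b - 5) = (b - 4)*(b + 1)*(b + 3)*(b - 5)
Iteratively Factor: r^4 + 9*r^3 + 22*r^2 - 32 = (r + 4)*(r^3 + 5*r^2 + 2*r - 8) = (r + 2)*(r + 4)*(r^2 + 3*r - 4) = (r - 1)*(r + 2)*(r + 4)*(r + 4)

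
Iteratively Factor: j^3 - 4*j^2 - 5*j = (j - 5)*(j^2 + j) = j*(j - 5)*(j + 1)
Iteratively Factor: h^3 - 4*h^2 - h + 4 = (h + 1)*(h^2 - 5*h + 4) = (h - 4)*(h + 1)*(h - 1)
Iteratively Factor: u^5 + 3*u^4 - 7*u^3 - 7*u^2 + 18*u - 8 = (u + 2)*(u^4 + u^3 - 9*u^2 + 11*u - 4) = (u + 2)*(u + 4)*(u^3 - 3*u^2 + 3*u - 1) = (u - 1)*(u + 2)*(u + 4)*(u^2 - 2*u + 1) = (u - 1)^2*(u + 2)*(u + 4)*(u - 1)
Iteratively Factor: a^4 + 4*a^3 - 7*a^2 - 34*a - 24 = (a + 1)*(a^3 + 3*a^2 - 10*a - 24) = (a + 1)*(a + 2)*(a^2 + a - 12) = (a - 3)*(a + 1)*(a + 2)*(a + 4)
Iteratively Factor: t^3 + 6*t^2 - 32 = (t - 2)*(t^2 + 8*t + 16) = (t - 2)*(t + 4)*(t + 4)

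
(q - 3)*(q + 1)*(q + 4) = q^3 + 2*q^2 - 11*q - 12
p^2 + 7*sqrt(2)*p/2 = p*(p + 7*sqrt(2)/2)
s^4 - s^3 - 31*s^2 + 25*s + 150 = (s - 5)*(s - 3)*(s + 2)*(s + 5)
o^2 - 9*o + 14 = (o - 7)*(o - 2)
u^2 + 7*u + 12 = (u + 3)*(u + 4)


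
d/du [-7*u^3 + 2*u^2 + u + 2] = -21*u^2 + 4*u + 1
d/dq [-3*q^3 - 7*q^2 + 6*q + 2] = -9*q^2 - 14*q + 6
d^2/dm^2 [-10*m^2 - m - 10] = -20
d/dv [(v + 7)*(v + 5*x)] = 2*v + 5*x + 7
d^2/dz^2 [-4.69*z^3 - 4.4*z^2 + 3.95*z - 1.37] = -28.14*z - 8.8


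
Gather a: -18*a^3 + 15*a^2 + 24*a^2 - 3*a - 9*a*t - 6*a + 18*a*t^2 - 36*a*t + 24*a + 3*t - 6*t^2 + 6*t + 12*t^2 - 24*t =-18*a^3 + 39*a^2 + a*(18*t^2 - 45*t + 15) + 6*t^2 - 15*t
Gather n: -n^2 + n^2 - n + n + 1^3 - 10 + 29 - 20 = 0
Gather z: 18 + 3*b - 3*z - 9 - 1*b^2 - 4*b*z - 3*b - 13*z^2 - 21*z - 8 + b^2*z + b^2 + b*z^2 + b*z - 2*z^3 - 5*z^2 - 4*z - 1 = -2*z^3 + z^2*(b - 18) + z*(b^2 - 3*b - 28)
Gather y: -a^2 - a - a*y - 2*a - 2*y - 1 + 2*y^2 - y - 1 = -a^2 - 3*a + 2*y^2 + y*(-a - 3) - 2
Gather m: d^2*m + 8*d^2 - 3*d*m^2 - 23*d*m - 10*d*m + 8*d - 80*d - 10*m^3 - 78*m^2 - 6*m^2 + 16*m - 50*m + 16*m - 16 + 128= 8*d^2 - 72*d - 10*m^3 + m^2*(-3*d - 84) + m*(d^2 - 33*d - 18) + 112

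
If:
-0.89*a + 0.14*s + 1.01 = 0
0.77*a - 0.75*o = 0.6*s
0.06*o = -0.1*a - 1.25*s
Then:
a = 1.11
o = 1.26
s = -0.15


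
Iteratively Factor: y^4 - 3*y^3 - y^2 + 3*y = (y - 1)*(y^3 - 2*y^2 - 3*y) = (y - 3)*(y - 1)*(y^2 + y) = (y - 3)*(y - 1)*(y + 1)*(y)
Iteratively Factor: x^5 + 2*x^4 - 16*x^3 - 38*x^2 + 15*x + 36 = (x + 3)*(x^4 - x^3 - 13*x^2 + x + 12) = (x + 3)^2*(x^3 - 4*x^2 - x + 4) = (x - 1)*(x + 3)^2*(x^2 - 3*x - 4) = (x - 1)*(x + 1)*(x + 3)^2*(x - 4)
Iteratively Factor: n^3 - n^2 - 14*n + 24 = (n - 3)*(n^2 + 2*n - 8) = (n - 3)*(n + 4)*(n - 2)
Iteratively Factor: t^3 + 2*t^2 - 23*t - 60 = (t + 3)*(t^2 - t - 20) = (t + 3)*(t + 4)*(t - 5)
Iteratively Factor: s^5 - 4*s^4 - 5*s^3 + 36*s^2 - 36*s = (s)*(s^4 - 4*s^3 - 5*s^2 + 36*s - 36) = s*(s + 3)*(s^3 - 7*s^2 + 16*s - 12) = s*(s - 2)*(s + 3)*(s^2 - 5*s + 6) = s*(s - 2)^2*(s + 3)*(s - 3)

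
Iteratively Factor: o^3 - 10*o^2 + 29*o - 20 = (o - 4)*(o^2 - 6*o + 5) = (o - 4)*(o - 1)*(o - 5)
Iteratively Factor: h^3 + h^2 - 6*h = (h)*(h^2 + h - 6) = h*(h - 2)*(h + 3)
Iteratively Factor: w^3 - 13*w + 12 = (w + 4)*(w^2 - 4*w + 3) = (w - 1)*(w + 4)*(w - 3)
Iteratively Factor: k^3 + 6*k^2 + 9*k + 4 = (k + 1)*(k^2 + 5*k + 4) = (k + 1)^2*(k + 4)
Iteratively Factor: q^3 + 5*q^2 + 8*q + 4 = (q + 2)*(q^2 + 3*q + 2) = (q + 2)^2*(q + 1)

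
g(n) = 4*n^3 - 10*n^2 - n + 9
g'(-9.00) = 1151.00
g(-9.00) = -3708.00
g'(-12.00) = 1967.00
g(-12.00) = -8331.00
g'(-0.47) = 11.05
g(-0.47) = 6.85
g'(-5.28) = 439.14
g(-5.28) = -853.30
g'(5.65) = 269.07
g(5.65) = 405.57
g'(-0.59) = 14.98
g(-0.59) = 5.29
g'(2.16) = 11.79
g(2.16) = 0.49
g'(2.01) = 7.28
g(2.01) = -0.93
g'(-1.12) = 36.45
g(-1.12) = -8.04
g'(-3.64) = 230.80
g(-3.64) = -312.77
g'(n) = 12*n^2 - 20*n - 1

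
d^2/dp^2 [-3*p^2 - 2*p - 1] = -6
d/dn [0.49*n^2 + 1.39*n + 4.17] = 0.98*n + 1.39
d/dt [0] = 0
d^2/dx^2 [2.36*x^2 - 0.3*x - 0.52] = 4.72000000000000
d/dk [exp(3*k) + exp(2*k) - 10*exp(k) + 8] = (3*exp(2*k) + 2*exp(k) - 10)*exp(k)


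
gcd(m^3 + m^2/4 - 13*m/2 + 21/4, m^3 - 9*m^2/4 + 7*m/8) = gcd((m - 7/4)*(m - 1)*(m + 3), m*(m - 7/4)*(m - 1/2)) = m - 7/4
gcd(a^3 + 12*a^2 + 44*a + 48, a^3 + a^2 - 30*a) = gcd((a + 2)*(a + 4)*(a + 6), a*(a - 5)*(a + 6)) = a + 6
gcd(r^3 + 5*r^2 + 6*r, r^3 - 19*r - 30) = r^2 + 5*r + 6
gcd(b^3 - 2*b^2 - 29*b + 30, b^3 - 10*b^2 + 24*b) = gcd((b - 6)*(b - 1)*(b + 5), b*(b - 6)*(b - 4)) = b - 6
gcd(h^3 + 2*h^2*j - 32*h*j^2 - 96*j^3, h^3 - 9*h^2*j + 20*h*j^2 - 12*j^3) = h - 6*j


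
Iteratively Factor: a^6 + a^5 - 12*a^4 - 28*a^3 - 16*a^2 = (a)*(a^5 + a^4 - 12*a^3 - 28*a^2 - 16*a) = a^2*(a^4 + a^3 - 12*a^2 - 28*a - 16) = a^2*(a + 2)*(a^3 - a^2 - 10*a - 8) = a^2*(a - 4)*(a + 2)*(a^2 + 3*a + 2) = a^2*(a - 4)*(a + 1)*(a + 2)*(a + 2)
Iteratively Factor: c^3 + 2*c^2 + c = (c)*(c^2 + 2*c + 1) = c*(c + 1)*(c + 1)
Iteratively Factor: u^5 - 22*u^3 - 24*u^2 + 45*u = (u + 3)*(u^4 - 3*u^3 - 13*u^2 + 15*u) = u*(u + 3)*(u^3 - 3*u^2 - 13*u + 15) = u*(u - 1)*(u + 3)*(u^2 - 2*u - 15) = u*(u - 5)*(u - 1)*(u + 3)*(u + 3)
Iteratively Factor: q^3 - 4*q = (q)*(q^2 - 4) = q*(q + 2)*(q - 2)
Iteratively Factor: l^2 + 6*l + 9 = (l + 3)*(l + 3)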